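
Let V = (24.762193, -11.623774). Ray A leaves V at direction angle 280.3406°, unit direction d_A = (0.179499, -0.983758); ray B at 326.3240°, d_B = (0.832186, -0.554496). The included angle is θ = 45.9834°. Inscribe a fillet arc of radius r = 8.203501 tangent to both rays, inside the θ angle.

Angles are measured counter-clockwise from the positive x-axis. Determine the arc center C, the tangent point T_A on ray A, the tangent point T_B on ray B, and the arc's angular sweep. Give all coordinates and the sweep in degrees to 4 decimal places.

center=(36.3029,-29.1713) T_A=(28.2326,-30.6438) T_B=(40.8517,-22.3444) sweep=134.0166

bisector direction at 303.3323° = (0.549494,-0.835498)
center distance |VC| = r/sin(θ/2) = 8.203501/sin(22.9917°) = 21.002426
C = V + |VC|·bis = (36.3029,-29.1713)
T_A = V + ((C−V)·d_A)·d_A = V + 19.3340·d_A = (28.2326,-30.6438)
T_B = V + ((C−V)·d_B)·d_B = V + 19.3340·d_B = (40.8517,-22.3444)
sweep = 180° − θ = 134.0166°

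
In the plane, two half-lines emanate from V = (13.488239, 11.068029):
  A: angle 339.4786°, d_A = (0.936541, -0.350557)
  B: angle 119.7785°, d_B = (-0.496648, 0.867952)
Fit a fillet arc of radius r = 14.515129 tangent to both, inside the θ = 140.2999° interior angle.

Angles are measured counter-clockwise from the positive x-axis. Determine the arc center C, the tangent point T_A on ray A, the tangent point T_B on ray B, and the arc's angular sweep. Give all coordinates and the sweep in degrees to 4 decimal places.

center=(23.4842,22.8251) T_A=(18.3958,9.2311) T_B=(10.8858,15.6162) sweep=39.7001

bisector direction at 49.6285° = (0.647740,0.761861)
center distance |VC| = r/sin(θ/2) = 14.515129/sin(70.1500°) = 15.432031
C = V + |VC|·bis = (23.4842,22.8251)
T_A = V + ((C−V)·d_A)·d_A = V + 5.2401·d_A = (18.3958,9.2311)
T_B = V + ((C−V)·d_B)·d_B = V + 5.2401·d_B = (10.8858,15.6162)
sweep = 180° − θ = 39.7001°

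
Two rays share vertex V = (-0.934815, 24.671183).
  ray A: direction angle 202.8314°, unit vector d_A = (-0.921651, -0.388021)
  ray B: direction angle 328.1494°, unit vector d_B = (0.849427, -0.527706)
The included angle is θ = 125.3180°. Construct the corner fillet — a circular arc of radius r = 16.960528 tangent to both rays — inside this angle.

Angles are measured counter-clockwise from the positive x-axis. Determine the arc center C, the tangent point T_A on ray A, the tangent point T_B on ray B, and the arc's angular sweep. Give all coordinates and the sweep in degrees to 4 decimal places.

center=(-2.4361,5.6368) T_A=(-9.0171,21.2685) T_B=(6.5141,20.0435) sweep=54.6820

bisector direction at 265.4904° = (-0.078626,-0.996904)
center distance |VC| = r/sin(θ/2) = 16.960528/sin(62.6590°) = 19.093484
C = V + |VC|·bis = (-2.4361,5.6368)
T_A = V + ((C−V)·d_A)·d_A = V + 8.7694·d_A = (-9.0171,21.2685)
T_B = V + ((C−V)·d_B)·d_B = V + 8.7694·d_B = (6.5141,20.0435)
sweep = 180° − θ = 54.6820°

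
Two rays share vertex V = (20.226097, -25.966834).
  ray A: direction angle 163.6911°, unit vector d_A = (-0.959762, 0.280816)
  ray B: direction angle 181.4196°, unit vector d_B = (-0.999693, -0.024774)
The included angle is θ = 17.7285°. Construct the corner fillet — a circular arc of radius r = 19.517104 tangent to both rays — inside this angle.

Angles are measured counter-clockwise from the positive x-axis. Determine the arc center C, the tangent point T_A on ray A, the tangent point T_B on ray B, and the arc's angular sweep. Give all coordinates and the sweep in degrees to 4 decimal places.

bisector direction at 172.5554° = (-0.991570,0.129568)
center distance |VC| = r/sin(θ/2) = 19.517104/sin(8.8643°) = 126.657202
C = V + |VC|·bis = (-105.3634,-9.5561)
T_A = V + ((C−V)·d_A)·d_A = V + 125.1444·d_A = (-99.8827,9.1757)
T_B = V + ((C−V)·d_B)·d_B = V + 125.1444·d_B = (-104.8799,-29.0672)
sweep = 180° − θ = 162.2715°

center=(-105.3634,-9.5561) T_A=(-99.8827,9.1757) T_B=(-104.8799,-29.0672) sweep=162.2715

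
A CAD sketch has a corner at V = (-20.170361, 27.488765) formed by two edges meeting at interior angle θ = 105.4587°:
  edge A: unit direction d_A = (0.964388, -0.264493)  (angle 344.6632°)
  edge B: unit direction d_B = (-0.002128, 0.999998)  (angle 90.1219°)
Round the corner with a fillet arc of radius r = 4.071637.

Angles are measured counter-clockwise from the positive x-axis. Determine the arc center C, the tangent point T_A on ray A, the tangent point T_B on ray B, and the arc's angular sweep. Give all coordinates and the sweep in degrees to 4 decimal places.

center=(-16.1053,30.5959) T_A=(-17.1822,26.6692) T_B=(-20.1770,30.5872) sweep=74.5413

bisector direction at 37.3926° = (0.794494,0.607273)
center distance |VC| = r/sin(θ/2) = 4.071637/sin(52.7293°) = 5.116512
C = V + |VC|·bis = (-16.1053,30.5959)
T_A = V + ((C−V)·d_A)·d_A = V + 3.0985·d_A = (-17.1822,26.6692)
T_B = V + ((C−V)·d_B)·d_B = V + 3.0985·d_B = (-20.1770,30.5872)
sweep = 180° − θ = 74.5413°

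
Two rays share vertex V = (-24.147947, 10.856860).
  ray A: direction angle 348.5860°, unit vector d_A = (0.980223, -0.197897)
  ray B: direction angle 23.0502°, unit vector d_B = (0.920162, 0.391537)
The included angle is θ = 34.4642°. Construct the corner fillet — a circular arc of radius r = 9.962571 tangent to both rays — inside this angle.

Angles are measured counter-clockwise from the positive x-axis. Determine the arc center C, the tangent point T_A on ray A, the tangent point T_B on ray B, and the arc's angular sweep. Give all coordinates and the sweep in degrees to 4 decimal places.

bisector direction at 5.8181° = (0.994849,0.101371)
center distance |VC| = r/sin(θ/2) = 9.962571/sin(17.2321°) = 33.629704
C = V + |VC|·bis = (9.3085,14.2659)
T_A = V + ((C−V)·d_A)·d_A = V + 32.1202·d_A = (7.3370,4.5004)
T_B = V + ((C−V)·d_B)·d_B = V + 32.1202·d_B = (5.4078,23.4331)
sweep = 180° − θ = 145.5358°

center=(9.3085,14.2659) T_A=(7.3370,4.5004) T_B=(5.4078,23.4331) sweep=145.5358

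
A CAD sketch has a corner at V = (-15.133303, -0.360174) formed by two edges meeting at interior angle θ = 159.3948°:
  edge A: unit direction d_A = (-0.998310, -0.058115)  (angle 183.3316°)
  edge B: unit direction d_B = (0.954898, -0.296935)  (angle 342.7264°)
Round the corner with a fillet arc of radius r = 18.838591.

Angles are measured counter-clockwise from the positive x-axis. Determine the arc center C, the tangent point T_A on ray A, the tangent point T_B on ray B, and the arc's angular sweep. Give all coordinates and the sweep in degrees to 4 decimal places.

bisector direction at 263.0290° = (-0.121367,-0.992608)
center distance |VC| = r/sin(θ/2) = 18.838591/sin(79.6974°) = 19.147304
C = V + |VC|·bis = (-17.4572,-19.3659)
T_A = V + ((C−V)·d_A)·d_A = V + 3.4244·d_A = (-18.5520,-0.5592)
T_B = V + ((C−V)·d_B)·d_B = V + 3.4244·d_B = (-11.8633,-1.3770)
sweep = 180° − θ = 20.6052°

center=(-17.4572,-19.3659) T_A=(-18.5520,-0.5592) T_B=(-11.8633,-1.3770) sweep=20.6052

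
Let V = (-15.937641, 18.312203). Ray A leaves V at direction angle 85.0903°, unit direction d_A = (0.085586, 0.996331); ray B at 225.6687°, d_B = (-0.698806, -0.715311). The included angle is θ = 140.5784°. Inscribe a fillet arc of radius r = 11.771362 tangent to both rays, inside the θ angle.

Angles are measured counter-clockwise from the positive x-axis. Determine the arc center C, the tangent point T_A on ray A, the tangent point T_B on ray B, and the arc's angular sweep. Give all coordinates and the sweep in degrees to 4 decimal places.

center=(-27.3049,23.5214) T_A=(-15.5767,22.5140) T_B=(-18.8847,15.2955) sweep=39.4216

bisector direction at 155.3795° = (-0.909087,0.416606)
center distance |VC| = r/sin(θ/2) = 11.771362/sin(70.2892°) = 12.504010
C = V + |VC|·bis = (-27.3049,23.5214)
T_A = V + ((C−V)·d_A)·d_A = V + 4.2173·d_A = (-15.5767,22.5140)
T_B = V + ((C−V)·d_B)·d_B = V + 4.2173·d_B = (-18.8847,15.2955)
sweep = 180° − θ = 39.4216°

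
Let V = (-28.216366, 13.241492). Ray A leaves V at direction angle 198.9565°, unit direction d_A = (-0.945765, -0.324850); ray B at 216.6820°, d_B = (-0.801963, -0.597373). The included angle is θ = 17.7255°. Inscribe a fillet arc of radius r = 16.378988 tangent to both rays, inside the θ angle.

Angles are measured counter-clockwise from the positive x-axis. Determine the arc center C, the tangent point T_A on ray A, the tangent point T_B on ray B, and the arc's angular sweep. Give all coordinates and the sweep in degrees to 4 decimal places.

bisector direction at 207.8193° = (-0.884424,-0.466684)
center distance |VC| = r/sin(θ/2) = 16.378988/sin(8.8628°) = 106.310091
C = V + |VC|·bis = (-122.2396,-36.3717)
T_A = V + ((C−V)·d_A)·d_A = V + 105.0408·d_A = (-127.5603,-20.8810)
T_B = V + ((C−V)·d_B)·d_B = V + 105.0408·d_B = (-112.4552,-49.5071)
sweep = 180° − θ = 162.2745°

center=(-122.2396,-36.3717) T_A=(-127.5603,-20.8810) T_B=(-112.4552,-49.5071) sweep=162.2745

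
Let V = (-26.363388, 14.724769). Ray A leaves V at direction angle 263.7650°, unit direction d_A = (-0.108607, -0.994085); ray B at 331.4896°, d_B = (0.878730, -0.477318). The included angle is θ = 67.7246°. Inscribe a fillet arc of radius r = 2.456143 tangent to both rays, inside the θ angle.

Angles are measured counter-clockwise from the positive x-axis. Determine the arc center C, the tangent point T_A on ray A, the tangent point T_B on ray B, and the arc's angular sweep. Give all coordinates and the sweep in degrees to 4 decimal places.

center=(-24.3193,10.8193) T_A=(-26.7609,11.0861) T_B=(-23.1469,12.9776) sweep=112.2754

bisector direction at 297.6273° = (0.463718,-0.885983)
center distance |VC| = r/sin(θ/2) = 2.456143/sin(33.8623°) = 4.408019
C = V + |VC|·bis = (-24.3193,10.8193)
T_A = V + ((C−V)·d_A)·d_A = V + 3.6603·d_A = (-26.7609,11.0861)
T_B = V + ((C−V)·d_B)·d_B = V + 3.6603·d_B = (-23.1469,12.9776)
sweep = 180° − θ = 112.2754°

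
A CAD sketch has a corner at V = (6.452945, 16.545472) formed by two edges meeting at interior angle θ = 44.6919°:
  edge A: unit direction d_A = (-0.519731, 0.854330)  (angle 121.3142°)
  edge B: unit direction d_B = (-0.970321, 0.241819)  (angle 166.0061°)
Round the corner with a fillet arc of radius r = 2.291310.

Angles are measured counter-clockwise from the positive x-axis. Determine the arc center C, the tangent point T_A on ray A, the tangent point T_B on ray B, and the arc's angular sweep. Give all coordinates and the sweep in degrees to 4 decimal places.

bisector direction at 143.6602° = (-0.805516,0.592574)
center distance |VC| = r/sin(θ/2) = 2.291310/sin(22.3459°) = 6.026622
C = V + |VC|·bis = (1.5984,20.1167)
T_A = V + ((C−V)·d_A)·d_A = V + 5.5741·d_A = (3.5559,21.3076)
T_B = V + ((C−V)·d_B)·d_B = V + 5.5741·d_B = (1.0443,17.8934)
sweep = 180° − θ = 135.3081°

center=(1.5984,20.1167) T_A=(3.5559,21.3076) T_B=(1.0443,17.8934) sweep=135.3081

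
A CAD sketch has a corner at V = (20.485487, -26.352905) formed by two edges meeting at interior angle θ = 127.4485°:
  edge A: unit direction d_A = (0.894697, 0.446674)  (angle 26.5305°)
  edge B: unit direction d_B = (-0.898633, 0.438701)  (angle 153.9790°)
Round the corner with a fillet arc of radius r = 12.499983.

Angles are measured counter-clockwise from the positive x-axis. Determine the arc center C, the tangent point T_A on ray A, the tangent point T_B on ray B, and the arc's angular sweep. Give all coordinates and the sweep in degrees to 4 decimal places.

center=(20.4235,-12.4127) T_A=(26.0069,-23.5963) T_B=(14.9398,-23.6456) sweep=52.5515

bisector direction at 90.2548° = (-0.004446,0.999990)
center distance |VC| = r/sin(θ/2) = 12.499983/sin(63.7242°) = 13.940389
C = V + |VC|·bis = (20.4235,-12.4127)
T_A = V + ((C−V)·d_A)·d_A = V + 6.1713·d_A = (26.0069,-23.5963)
T_B = V + ((C−V)·d_B)·d_B = V + 6.1713·d_B = (14.9398,-23.6456)
sweep = 180° − θ = 52.5515°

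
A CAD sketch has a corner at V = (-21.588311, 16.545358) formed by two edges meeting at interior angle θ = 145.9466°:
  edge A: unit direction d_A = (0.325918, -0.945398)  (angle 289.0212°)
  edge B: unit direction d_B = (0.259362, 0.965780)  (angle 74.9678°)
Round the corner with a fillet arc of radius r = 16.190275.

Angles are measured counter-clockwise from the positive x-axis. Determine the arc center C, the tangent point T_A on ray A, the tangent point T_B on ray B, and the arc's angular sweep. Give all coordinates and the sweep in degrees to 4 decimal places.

center=(-4.6661,17.1347) T_A=(-19.9724,11.8580) T_B=(-20.3024,21.3338) sweep=34.0534

bisector direction at 1.9945° = (0.999394,0.034804)
center distance |VC| = r/sin(θ/2) = 16.190275/sin(72.9733°) = 16.932451
C = V + |VC|·bis = (-4.6661,17.1347)
T_A = V + ((C−V)·d_A)·d_A = V + 4.9581·d_A = (-19.9724,11.8580)
T_B = V + ((C−V)·d_B)·d_B = V + 4.9581·d_B = (-20.3024,21.3338)
sweep = 180° − θ = 34.0534°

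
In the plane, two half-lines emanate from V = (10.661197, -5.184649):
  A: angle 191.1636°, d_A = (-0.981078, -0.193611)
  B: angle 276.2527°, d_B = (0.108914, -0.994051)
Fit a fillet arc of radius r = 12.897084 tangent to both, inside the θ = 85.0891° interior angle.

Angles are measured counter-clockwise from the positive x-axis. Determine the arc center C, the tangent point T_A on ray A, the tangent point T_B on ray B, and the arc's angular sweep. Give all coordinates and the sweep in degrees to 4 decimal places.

center=(-0.6286,-20.5585) T_A=(-3.1256,-7.9054) T_B=(12.1917,-19.1538) sweep=94.9109

bisector direction at 233.7082° = (-0.591899,-0.806012)
center distance |VC| = r/sin(θ/2) = 12.897084/sin(42.5446°) = 19.073920
C = V + |VC|·bis = (-0.6286,-20.5585)
T_A = V + ((C−V)·d_A)·d_A = V + 14.0527·d_A = (-3.1256,-7.9054)
T_B = V + ((C−V)·d_B)·d_B = V + 14.0527·d_B = (12.1917,-19.1538)
sweep = 180° − θ = 94.9109°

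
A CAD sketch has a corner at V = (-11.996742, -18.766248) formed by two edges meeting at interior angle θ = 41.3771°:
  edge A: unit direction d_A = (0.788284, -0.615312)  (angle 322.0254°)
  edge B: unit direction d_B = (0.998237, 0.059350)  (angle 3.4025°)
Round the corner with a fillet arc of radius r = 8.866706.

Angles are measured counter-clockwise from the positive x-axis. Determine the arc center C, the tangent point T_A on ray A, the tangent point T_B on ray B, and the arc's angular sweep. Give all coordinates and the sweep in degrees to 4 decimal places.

center=(11.9674,-26.2238) T_A=(6.5116,-33.2133) T_B=(11.4411,-17.3728) sweep=138.6229

bisector direction at 342.7140° = (0.954833,-0.297142)
center distance |VC| = r/sin(θ/2) = 8.866706/sin(20.6885°) = 25.097678
C = V + |VC|·bis = (11.9674,-26.2238)
T_A = V + ((C−V)·d_A)·d_A = V + 23.4792·d_A = (6.5116,-33.2133)
T_B = V + ((C−V)·d_B)·d_B = V + 23.4792·d_B = (11.4411,-17.3728)
sweep = 180° − θ = 138.6229°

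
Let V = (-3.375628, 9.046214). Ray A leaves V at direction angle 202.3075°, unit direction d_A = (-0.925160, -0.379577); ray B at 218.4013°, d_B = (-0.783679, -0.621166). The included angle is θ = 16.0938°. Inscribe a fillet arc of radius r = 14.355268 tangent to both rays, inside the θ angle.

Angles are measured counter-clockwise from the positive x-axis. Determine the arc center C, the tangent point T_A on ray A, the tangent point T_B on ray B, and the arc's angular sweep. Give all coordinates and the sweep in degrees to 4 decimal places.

center=(-91.8673,-42.7769) T_A=(-97.3163,-29.4960) T_B=(-82.9503,-54.0269) sweep=163.9062

bisector direction at 210.3544° = (-0.862916,-0.505347)
center distance |VC| = r/sin(θ/2) = 14.355268/sin(8.0469°) = 102.549607
C = V + |VC|·bis = (-91.8673,-42.7769)
T_A = V + ((C−V)·d_A)·d_A = V + 101.5399·d_A = (-97.3163,-29.4960)
T_B = V + ((C−V)·d_B)·d_B = V + 101.5399·d_B = (-82.9503,-54.0269)
sweep = 180° − θ = 163.9062°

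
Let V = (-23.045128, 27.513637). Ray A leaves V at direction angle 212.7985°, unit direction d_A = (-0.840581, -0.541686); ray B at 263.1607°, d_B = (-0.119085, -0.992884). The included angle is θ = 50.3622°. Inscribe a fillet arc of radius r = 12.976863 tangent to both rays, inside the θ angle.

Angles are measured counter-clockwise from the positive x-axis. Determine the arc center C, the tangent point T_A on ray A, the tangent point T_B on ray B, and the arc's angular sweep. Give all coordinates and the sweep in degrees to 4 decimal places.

bisector direction at 237.9796° = (-0.530221,-0.847859)
center distance |VC| = r/sin(θ/2) = 12.976863/sin(25.1811°) = 30.499292
C = V + |VC|·bis = (-39.2165,1.6545)
T_A = V + ((C−V)·d_A)·d_A = V + 27.6009·d_A = (-46.2459,12.5626)
T_B = V + ((C−V)·d_B)·d_B = V + 27.6009·d_B = (-26.3320,0.1092)
sweep = 180° − θ = 129.6378°

center=(-39.2165,1.6545) T_A=(-46.2459,12.5626) T_B=(-26.3320,0.1092) sweep=129.6378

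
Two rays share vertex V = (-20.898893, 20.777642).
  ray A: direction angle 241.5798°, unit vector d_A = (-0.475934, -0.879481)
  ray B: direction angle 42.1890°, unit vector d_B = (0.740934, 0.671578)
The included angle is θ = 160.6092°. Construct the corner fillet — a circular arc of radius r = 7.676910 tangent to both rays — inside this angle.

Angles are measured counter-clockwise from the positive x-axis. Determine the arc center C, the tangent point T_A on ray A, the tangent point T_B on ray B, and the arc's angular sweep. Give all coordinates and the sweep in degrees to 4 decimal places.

center=(-14.7714,15.9704) T_A=(-21.5231,19.6241) T_B=(-19.9271,21.6585) sweep=19.3908

bisector direction at 321.8844° = (0.786767,-0.617250)
center distance |VC| = r/sin(θ/2) = 7.676910/sin(80.3046°) = 7.788148
C = V + |VC|·bis = (-14.7714,15.9704)
T_A = V + ((C−V)·d_A)·d_A = V + 1.3116·d_A = (-21.5231,19.6241)
T_B = V + ((C−V)·d_B)·d_B = V + 1.3116·d_B = (-19.9271,21.6585)
sweep = 180° − θ = 19.3908°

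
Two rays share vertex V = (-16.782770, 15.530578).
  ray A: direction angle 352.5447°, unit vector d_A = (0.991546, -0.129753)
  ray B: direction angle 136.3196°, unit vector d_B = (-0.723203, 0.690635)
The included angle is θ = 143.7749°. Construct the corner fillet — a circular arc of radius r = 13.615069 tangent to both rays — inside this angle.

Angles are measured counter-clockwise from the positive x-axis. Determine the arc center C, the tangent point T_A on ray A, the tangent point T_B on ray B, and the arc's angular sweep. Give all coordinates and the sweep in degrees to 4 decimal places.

bisector direction at 64.4321° = (0.431580,0.902075)
center distance |VC| = r/sin(θ/2) = 13.615069/sin(71.8875°) = 14.324901
C = V + |VC|·bis = (-10.6004,28.4527)
T_A = V + ((C−V)·d_A)·d_A = V + 4.4534·d_A = (-12.3670,14.9527)
T_B = V + ((C−V)·d_B)·d_B = V + 4.4534·d_B = (-20.0035,18.6062)
sweep = 180° − θ = 36.2251°

center=(-10.6004,28.4527) T_A=(-12.3670,14.9527) T_B=(-20.0035,18.6062) sweep=36.2251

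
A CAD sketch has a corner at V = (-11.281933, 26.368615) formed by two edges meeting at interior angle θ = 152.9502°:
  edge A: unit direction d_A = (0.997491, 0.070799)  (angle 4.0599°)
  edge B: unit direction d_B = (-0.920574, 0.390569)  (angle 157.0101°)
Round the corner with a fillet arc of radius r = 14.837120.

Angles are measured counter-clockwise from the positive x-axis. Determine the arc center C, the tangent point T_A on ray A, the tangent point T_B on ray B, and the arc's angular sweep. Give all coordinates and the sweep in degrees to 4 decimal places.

center=(-8.7724,41.4212) T_A=(-7.7220,26.6213) T_B=(-14.5674,27.7625) sweep=27.0498

bisector direction at 80.5350° = (0.164445,0.986386)
center distance |VC| = r/sin(θ/2) = 14.837120/sin(76.4751°) = 15.260313
C = V + |VC|·bis = (-8.7724,41.4212)
T_A = V + ((C−V)·d_A)·d_A = V + 3.5689·d_A = (-7.7220,26.6213)
T_B = V + ((C−V)·d_B)·d_B = V + 3.5689·d_B = (-14.5674,27.7625)
sweep = 180° − θ = 27.0498°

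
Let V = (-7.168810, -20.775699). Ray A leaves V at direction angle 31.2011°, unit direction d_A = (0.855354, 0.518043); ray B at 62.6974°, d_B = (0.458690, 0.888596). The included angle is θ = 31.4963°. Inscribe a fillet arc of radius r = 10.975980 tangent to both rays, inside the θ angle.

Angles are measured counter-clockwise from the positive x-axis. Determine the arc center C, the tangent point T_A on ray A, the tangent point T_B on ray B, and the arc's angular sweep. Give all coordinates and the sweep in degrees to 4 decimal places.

bisector direction at 46.9492° = (0.682646,0.730749)
center distance |VC| = r/sin(θ/2) = 10.975980/sin(15.7482°) = 40.440681
C = V + |VC|·bis = (20.4379,8.7763)
T_A = V + ((C−V)·d_A)·d_A = V + 38.9227·d_A = (26.1239,-0.6120)
T_B = V + ((C−V)·d_B)·d_B = V + 38.9227·d_B = (10.6846,13.8109)
sweep = 180° − θ = 148.5037°

center=(20.4379,8.7763) T_A=(26.1239,-0.6120) T_B=(10.6846,13.8109) sweep=148.5037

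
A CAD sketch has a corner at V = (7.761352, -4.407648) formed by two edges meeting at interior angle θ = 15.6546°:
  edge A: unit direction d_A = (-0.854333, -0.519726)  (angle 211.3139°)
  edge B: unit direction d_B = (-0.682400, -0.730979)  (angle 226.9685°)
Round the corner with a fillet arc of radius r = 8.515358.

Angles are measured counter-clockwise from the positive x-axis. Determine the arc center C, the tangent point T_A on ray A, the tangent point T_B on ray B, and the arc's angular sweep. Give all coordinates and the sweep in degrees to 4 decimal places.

center=(-40.7339,-43.8766) T_A=(-45.1595,-36.6016) T_B=(-34.5093,-49.6875) sweep=164.3454

bisector direction at 219.1412° = (-0.775593,-0.631234)
center distance |VC| = r/sin(θ/2) = 8.515358/sin(7.8273°) = 62.526666
C = V + |VC|·bis = (-40.7339,-43.8766)
T_A = V + ((C−V)·d_A)·d_A = V + 61.9441·d_A = (-45.1595,-36.6016)
T_B = V + ((C−V)·d_B)·d_B = V + 61.9441·d_B = (-34.5093,-49.6875)
sweep = 180° − θ = 164.3454°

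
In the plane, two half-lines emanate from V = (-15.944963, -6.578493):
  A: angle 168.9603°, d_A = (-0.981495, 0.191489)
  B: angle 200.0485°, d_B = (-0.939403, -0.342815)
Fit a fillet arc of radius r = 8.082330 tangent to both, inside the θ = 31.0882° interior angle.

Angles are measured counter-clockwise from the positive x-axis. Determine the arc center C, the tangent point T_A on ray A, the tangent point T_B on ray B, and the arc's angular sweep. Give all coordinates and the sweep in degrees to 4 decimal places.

bisector direction at 184.5044° = (-0.996911,-0.078536)
center distance |VC| = r/sin(θ/2) = 8.082330/sin(15.5441°) = 30.160199
C = V + |VC|·bis = (-46.0120,-8.9471)
T_A = V + ((C−V)·d_A)·d_A = V + 29.0571·d_A = (-44.4643,-1.0144)
T_B = V + ((C−V)·d_B)·d_B = V + 29.0571·d_B = (-43.2413,-16.5397)
sweep = 180° − θ = 148.9118°

center=(-46.0120,-8.9471) T_A=(-44.4643,-1.0144) T_B=(-43.2413,-16.5397) sweep=148.9118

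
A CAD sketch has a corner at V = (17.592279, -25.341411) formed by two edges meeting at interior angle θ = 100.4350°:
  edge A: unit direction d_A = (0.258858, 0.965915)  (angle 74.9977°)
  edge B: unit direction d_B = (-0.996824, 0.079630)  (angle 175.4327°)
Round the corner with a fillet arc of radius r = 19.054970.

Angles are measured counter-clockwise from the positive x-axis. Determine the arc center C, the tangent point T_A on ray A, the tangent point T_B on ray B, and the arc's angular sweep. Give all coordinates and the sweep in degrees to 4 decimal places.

bisector direction at 125.2152° = (-0.576649,0.816992)
center distance |VC| = r/sin(θ/2) = 19.054970/sin(50.2175°) = 24.795694
C = V + |VC|·bis = (3.2939,-5.0835)
T_A = V + ((C−V)·d_A)·d_A = V + 15.8661·d_A = (21.6994,-10.0161)
T_B = V + ((C−V)·d_B)·d_B = V + 15.8661·d_B = (1.7765,-24.0780)
sweep = 180° − θ = 79.5650°

center=(3.2939,-5.0835) T_A=(21.6994,-10.0161) T_B=(1.7765,-24.0780) sweep=79.5650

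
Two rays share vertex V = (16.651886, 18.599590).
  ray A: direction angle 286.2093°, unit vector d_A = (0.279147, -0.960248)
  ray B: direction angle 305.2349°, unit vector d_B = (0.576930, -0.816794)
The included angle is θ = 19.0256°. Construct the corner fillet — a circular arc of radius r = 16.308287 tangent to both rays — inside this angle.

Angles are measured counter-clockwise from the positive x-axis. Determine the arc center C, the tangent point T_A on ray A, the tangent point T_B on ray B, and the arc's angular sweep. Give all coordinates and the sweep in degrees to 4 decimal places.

center=(59.4787,-70.3003) T_A=(43.8187,-74.8527) T_B=(72.7992,-60.8915) sweep=160.9744

bisector direction at 295.7221° = (0.434007,-0.900910)
center distance |VC| = r/sin(θ/2) = 16.308287/sin(9.5128°) = 98.677862
C = V + |VC|·bis = (59.4787,-70.3003)
T_A = V + ((C−V)·d_A)·d_A = V + 97.3209·d_A = (43.8187,-74.8527)
T_B = V + ((C−V)·d_B)·d_B = V + 97.3209·d_B = (72.7992,-60.8915)
sweep = 180° − θ = 160.9744°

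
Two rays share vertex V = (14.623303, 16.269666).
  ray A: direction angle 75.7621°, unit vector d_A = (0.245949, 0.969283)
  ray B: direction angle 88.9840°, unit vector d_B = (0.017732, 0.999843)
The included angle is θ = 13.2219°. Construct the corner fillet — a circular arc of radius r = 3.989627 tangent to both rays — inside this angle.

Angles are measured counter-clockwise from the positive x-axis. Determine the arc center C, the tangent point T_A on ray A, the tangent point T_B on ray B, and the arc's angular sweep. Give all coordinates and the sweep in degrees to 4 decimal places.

center=(19.2227,50.6172) T_A=(23.0898,49.6360) T_B=(15.2337,50.6880) sweep=166.7781

bisector direction at 82.3731° = (0.132723,0.991153)
center distance |VC| = r/sin(θ/2) = 3.989627/sin(6.6109°) = 34.654140
C = V + |VC|·bis = (19.2227,50.6172)
T_A = V + ((C−V)·d_A)·d_A = V + 34.4237·d_A = (23.0898,49.6360)
T_B = V + ((C−V)·d_B)·d_B = V + 34.4237·d_B = (15.2337,50.6880)
sweep = 180° − θ = 166.7781°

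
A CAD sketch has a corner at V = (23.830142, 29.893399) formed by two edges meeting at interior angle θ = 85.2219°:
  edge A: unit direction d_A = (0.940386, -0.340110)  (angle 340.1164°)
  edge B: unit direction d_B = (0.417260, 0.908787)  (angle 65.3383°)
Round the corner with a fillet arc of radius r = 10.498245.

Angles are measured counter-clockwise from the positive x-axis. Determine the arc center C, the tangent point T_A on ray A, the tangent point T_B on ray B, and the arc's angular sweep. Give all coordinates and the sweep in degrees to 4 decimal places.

center=(38.1327,35.8843) T_A=(34.5622,26.0119) T_B=(28.5921,40.2648) sweep=94.7781

bisector direction at 22.7274° = (0.922354,0.386346)
center distance |VC| = r/sin(θ/2) = 10.498245/sin(42.6110°) = 15.506628
C = V + |VC|·bis = (38.1327,35.8843)
T_A = V + ((C−V)·d_A)·d_A = V + 11.4124·d_A = (34.5622,26.0119)
T_B = V + ((C−V)·d_B)·d_B = V + 11.4124·d_B = (28.5921,40.2648)
sweep = 180° − θ = 94.7781°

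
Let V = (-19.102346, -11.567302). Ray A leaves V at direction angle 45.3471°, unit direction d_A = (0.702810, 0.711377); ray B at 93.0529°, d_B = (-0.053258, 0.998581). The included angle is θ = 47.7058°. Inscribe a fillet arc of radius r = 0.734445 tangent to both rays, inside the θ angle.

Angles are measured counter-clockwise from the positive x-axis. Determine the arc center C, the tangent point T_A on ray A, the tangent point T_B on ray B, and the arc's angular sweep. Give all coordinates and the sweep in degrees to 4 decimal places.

center=(-18.4574,-9.8695) T_A=(-17.9349,-10.3857) T_B=(-19.1908,-9.9086) sweep=132.2942

bisector direction at 69.2000° = (0.355107,0.934826)
center distance |VC| = r/sin(θ/2) = 0.734445/sin(23.8529°) = 1.816180
C = V + |VC|·bis = (-18.4574,-9.8695)
T_A = V + ((C−V)·d_A)·d_A = V + 1.6611·d_A = (-17.9349,-10.3857)
T_B = V + ((C−V)·d_B)·d_B = V + 1.6611·d_B = (-19.1908,-9.9086)
sweep = 180° − θ = 132.2942°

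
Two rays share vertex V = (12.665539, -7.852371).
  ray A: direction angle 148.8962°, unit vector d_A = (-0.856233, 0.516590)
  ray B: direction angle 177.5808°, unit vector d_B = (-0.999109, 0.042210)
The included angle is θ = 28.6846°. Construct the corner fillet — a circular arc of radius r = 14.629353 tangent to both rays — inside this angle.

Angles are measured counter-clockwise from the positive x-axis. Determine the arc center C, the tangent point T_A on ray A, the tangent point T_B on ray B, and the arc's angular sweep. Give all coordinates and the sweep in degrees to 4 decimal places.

center=(-43.8827,9.1791) T_A=(-36.3253,21.7052) T_B=(-44.5002,-5.4372) sweep=151.3154

bisector direction at 163.2385° = (-0.957513,0.288388)
center distance |VC| = r/sin(θ/2) = 14.629353/sin(14.3423°) = 59.057351
C = V + |VC|·bis = (-43.8827,9.1791)
T_A = V + ((C−V)·d_A)·d_A = V + 57.2167·d_A = (-36.3253,21.7052)
T_B = V + ((C−V)·d_B)·d_B = V + 57.2167·d_B = (-44.5002,-5.4372)
sweep = 180° − θ = 151.3154°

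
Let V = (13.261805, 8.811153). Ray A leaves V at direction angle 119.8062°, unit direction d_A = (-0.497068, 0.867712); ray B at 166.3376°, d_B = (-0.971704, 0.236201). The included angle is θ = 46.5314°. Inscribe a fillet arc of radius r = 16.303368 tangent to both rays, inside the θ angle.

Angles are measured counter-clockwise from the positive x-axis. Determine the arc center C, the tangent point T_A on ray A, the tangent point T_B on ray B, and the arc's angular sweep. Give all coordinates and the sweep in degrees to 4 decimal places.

bisector direction at 143.0719° = (-0.799390,0.600812)
center distance |VC| = r/sin(θ/2) = 16.303368/sin(23.2657°) = 41.274809
C = V + |VC|·bis = (-19.7329,33.6096)
T_A = V + ((C−V)·d_A)·d_A = V + 37.9185·d_A = (-5.5862,41.7134)
T_B = V + ((C−V)·d_B)·d_B = V + 37.9185·d_B = (-23.5837,17.7675)
sweep = 180° − θ = 133.4686°

center=(-19.7329,33.6096) T_A=(-5.5862,41.7134) T_B=(-23.5837,17.7675) sweep=133.4686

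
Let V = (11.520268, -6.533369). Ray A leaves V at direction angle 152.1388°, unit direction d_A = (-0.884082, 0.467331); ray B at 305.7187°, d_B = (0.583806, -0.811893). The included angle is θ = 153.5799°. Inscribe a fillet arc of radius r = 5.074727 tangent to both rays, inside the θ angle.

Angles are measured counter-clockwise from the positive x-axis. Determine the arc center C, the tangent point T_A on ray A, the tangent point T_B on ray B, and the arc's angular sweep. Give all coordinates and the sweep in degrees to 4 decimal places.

bisector direction at 228.9288° = (-0.656997,-0.753893)
center distance |VC| = r/sin(θ/2) = 5.074727/sin(76.7900°) = 5.212660
C = V + |VC|·bis = (8.0956,-10.4632)
T_A = V + ((C−V)·d_A)·d_A = V + 1.1912·d_A = (10.4671,-5.9767)
T_B = V + ((C−V)·d_B)·d_B = V + 1.1912·d_B = (12.2157,-7.5005)
sweep = 180° − θ = 26.4201°

center=(8.0956,-10.4632) T_A=(10.4671,-5.9767) T_B=(12.2157,-7.5005) sweep=26.4201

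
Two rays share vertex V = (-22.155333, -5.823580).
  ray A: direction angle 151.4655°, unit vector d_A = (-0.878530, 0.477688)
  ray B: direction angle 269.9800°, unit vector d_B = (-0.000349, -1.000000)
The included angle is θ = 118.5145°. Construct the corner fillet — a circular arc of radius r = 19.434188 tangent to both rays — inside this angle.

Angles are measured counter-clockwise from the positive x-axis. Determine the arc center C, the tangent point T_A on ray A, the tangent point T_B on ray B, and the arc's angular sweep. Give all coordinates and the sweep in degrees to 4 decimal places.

bisector direction at 210.7227° = (-0.859649,-0.510884)
center distance |VC| = r/sin(θ/2) = 19.434188/sin(59.2572°) = 22.611799
C = V + |VC|·bis = (-41.5936,-17.3756)
T_A = V + ((C−V)·d_A)·d_A = V + 11.5588·d_A = (-32.3101,-0.3021)
T_B = V + ((C−V)·d_B)·d_B = V + 11.5588·d_B = (-22.1594,-17.3824)
sweep = 180° − θ = 61.4855°

center=(-41.5936,-17.3756) T_A=(-32.3101,-0.3021) T_B=(-22.1594,-17.3824) sweep=61.4855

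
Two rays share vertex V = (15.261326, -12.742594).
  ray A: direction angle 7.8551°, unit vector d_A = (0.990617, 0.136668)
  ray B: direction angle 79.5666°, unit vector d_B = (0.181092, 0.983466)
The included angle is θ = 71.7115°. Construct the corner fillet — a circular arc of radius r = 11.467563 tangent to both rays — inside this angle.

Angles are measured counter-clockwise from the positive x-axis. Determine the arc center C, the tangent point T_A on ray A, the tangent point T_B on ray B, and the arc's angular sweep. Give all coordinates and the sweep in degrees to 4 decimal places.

center=(29.4128,0.7860) T_A=(30.9800,-10.5740) T_B=(18.1348,2.8627) sweep=108.2885

bisector direction at 43.7109° = (0.722836,0.691019)
center distance |VC| = r/sin(θ/2) = 11.467563/sin(35.8558°) = 19.577687
C = V + |VC|·bis = (29.4128,0.7860)
T_A = V + ((C−V)·d_A)·d_A = V + 15.8676·d_A = (30.9800,-10.5740)
T_B = V + ((C−V)·d_B)·d_B = V + 15.8676·d_B = (18.1348,2.8627)
sweep = 180° − θ = 108.2885°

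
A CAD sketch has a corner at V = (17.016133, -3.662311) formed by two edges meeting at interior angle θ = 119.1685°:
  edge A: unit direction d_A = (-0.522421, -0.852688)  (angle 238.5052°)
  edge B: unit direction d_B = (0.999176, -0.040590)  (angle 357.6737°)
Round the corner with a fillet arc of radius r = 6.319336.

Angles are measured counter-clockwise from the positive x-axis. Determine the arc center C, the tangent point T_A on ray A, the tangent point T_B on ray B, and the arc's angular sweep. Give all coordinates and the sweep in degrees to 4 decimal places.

center=(20.4664,-10.1270) T_A=(15.0780,-6.8257) T_B=(20.7229,-3.8129) sweep=60.8315

bisector direction at 298.0895° = (0.470849,-0.882214)
center distance |VC| = r/sin(θ/2) = 6.319336/sin(59.5842°) = 7.327832
C = V + |VC|·bis = (20.4664,-10.1270)
T_A = V + ((C−V)·d_A)·d_A = V + 3.7099·d_A = (15.0780,-6.8257)
T_B = V + ((C−V)·d_B)·d_B = V + 3.7099·d_B = (20.7229,-3.8129)
sweep = 180° − θ = 60.8315°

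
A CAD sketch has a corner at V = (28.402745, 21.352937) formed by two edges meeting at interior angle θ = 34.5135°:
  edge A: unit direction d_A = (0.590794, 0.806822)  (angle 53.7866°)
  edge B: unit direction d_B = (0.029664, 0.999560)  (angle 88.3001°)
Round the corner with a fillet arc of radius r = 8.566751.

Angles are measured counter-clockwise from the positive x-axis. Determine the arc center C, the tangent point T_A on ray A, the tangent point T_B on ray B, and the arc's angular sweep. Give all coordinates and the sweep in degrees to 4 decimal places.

bisector direction at 71.0434° = (0.324853,0.945765)
center distance |VC| = r/sin(θ/2) = 8.566751/sin(17.2568°) = 28.877914
C = V + |VC|·bis = (37.7838,48.6646)
T_A = V + ((C−V)·d_A)·d_A = V + 27.5780·d_A = (44.6957,43.6035)
T_B = V + ((C−V)·d_B)·d_B = V + 27.5780·d_B = (29.2208,48.9188)
sweep = 180° − θ = 145.4865°

center=(37.7838,48.6646) T_A=(44.6957,43.6035) T_B=(29.2208,48.9188) sweep=145.4865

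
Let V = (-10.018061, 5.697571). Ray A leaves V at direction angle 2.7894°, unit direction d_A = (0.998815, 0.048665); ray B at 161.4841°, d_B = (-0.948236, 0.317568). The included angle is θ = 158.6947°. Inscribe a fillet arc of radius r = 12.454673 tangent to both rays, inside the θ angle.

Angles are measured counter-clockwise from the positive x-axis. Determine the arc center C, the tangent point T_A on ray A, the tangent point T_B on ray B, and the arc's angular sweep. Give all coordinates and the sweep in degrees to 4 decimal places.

bisector direction at 82.1368° = (0.136809,0.990597)
center distance |VC| = r/sin(θ/2) = 12.454673/sin(79.3474°) = 12.673082
C = V + |VC|·bis = (-8.2843,18.2515)
T_A = V + ((C−V)·d_A)·d_A = V + 2.3427·d_A = (-7.6782,5.8116)
T_B = V + ((C−V)·d_B)·d_B = V + 2.3427·d_B = (-12.2395,6.4415)
sweep = 180° − θ = 21.3053°

center=(-8.2843,18.2515) T_A=(-7.6782,5.8116) T_B=(-12.2395,6.4415) sweep=21.3053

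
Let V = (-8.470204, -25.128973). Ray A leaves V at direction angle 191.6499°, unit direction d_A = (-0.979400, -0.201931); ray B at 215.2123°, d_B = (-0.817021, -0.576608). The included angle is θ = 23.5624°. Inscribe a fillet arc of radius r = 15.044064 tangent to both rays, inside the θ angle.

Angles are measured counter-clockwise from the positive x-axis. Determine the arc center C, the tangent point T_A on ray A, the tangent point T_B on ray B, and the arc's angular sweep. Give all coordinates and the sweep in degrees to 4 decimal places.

center=(-76.0765,-54.4284) T_A=(-79.1144,-39.6943) T_B=(-67.4020,-66.7197) sweep=156.4376

bisector direction at 203.4311° = (-0.917539,-0.397646)
center distance |VC| = r/sin(θ/2) = 15.044064/sin(11.7812°) = 73.682257
C = V + |VC|·bis = (-76.0765,-54.4284)
T_A = V + ((C−V)·d_A)·d_A = V + 72.1301·d_A = (-79.1144,-39.6943)
T_B = V + ((C−V)·d_B)·d_B = V + 72.1301·d_B = (-67.4020,-66.7197)
sweep = 180° − θ = 156.4376°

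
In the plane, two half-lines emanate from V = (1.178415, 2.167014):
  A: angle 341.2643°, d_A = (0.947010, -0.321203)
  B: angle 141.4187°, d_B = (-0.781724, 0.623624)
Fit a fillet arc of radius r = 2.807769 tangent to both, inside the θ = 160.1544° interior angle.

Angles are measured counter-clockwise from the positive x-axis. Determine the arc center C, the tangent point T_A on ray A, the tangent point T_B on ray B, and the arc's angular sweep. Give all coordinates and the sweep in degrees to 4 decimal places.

center=(2.5454,4.6682) T_A=(1.6436,2.0092) T_B=(0.7944,2.4733) sweep=19.8456

bisector direction at 61.3415° = (0.479588,0.877494)
center distance |VC| = r/sin(θ/2) = 2.807769/sin(80.0772°) = 2.850409
C = V + |VC|·bis = (2.5454,4.6682)
T_A = V + ((C−V)·d_A)·d_A = V + 0.4912·d_A = (1.6436,2.0092)
T_B = V + ((C−V)·d_B)·d_B = V + 0.4912·d_B = (0.7944,2.4733)
sweep = 180° − θ = 19.8456°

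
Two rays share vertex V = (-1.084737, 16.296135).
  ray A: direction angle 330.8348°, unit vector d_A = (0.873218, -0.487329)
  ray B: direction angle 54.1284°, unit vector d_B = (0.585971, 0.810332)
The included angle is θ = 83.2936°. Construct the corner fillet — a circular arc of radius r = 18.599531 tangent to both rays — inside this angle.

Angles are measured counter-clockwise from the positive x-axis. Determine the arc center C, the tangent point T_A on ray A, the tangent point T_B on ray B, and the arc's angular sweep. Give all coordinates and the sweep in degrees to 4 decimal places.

center=(26.2425,22.3452) T_A=(17.1784,6.1038) T_B=(11.1707,33.2440) sweep=96.7064

bisector direction at 12.4816° = (0.976365,0.216126)
center distance |VC| = r/sin(θ/2) = 18.599531/sin(41.6468°) = 27.988715
C = V + |VC|·bis = (26.2425,22.3452)
T_A = V + ((C−V)·d_A)·d_A = V + 20.9147·d_A = (17.1784,6.1038)
T_B = V + ((C−V)·d_B)·d_B = V + 20.9147·d_B = (11.1707,33.2440)
sweep = 180° − θ = 96.7064°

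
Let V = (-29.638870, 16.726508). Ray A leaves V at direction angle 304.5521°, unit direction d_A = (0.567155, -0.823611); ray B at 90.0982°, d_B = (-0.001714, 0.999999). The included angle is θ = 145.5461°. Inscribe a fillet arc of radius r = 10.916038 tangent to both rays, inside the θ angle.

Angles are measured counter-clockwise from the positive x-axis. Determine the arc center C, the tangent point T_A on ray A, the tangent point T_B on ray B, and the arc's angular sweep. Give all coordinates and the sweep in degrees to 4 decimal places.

center=(-18.7286,20.1299) T_A=(-27.7192,13.9388) T_B=(-29.6447,20.1112) sweep=34.4539

bisector direction at 17.3252° = (0.954630,0.297794)
center distance |VC| = r/sin(θ/2) = 10.916038/sin(72.7730°) = 11.428741
C = V + |VC|·bis = (-18.7286,20.1299)
T_A = V + ((C−V)·d_A)·d_A = V + 3.3847·d_A = (-27.7192,13.9388)
T_B = V + ((C−V)·d_B)·d_B = V + 3.3847·d_B = (-29.6447,20.1112)
sweep = 180° − θ = 34.4539°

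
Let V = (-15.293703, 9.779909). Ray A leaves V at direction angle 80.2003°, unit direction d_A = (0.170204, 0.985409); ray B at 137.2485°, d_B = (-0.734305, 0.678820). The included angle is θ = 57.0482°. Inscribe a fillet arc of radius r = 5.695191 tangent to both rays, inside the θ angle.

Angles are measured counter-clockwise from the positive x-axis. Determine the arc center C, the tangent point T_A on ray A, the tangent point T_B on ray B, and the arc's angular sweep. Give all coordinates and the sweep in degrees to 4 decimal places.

bisector direction at 108.7244° = (-0.321016,0.947074)
center distance |VC| = r/sin(θ/2) = 5.695191/sin(28.5241°) = 11.926393
C = V + |VC|·bis = (-19.1223,21.0751)
T_A = V + ((C−V)·d_A)·d_A = V + 10.4787·d_A = (-13.5102,20.1057)
T_B = V + ((C−V)·d_B)·d_B = V + 10.4787·d_B = (-22.9883,16.8931)
sweep = 180° − θ = 122.9518°

center=(-19.1223,21.0751) T_A=(-13.5102,20.1057) T_B=(-22.9883,16.8931) sweep=122.9518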